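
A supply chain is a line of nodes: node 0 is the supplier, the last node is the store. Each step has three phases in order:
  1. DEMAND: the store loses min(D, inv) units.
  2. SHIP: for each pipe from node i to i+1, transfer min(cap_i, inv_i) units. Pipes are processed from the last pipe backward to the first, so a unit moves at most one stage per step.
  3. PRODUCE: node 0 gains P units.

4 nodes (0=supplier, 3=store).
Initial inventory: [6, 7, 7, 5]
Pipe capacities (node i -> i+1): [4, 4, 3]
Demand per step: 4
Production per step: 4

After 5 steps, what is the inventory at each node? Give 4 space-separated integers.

Step 1: demand=4,sold=4 ship[2->3]=3 ship[1->2]=4 ship[0->1]=4 prod=4 -> inv=[6 7 8 4]
Step 2: demand=4,sold=4 ship[2->3]=3 ship[1->2]=4 ship[0->1]=4 prod=4 -> inv=[6 7 9 3]
Step 3: demand=4,sold=3 ship[2->3]=3 ship[1->2]=4 ship[0->1]=4 prod=4 -> inv=[6 7 10 3]
Step 4: demand=4,sold=3 ship[2->3]=3 ship[1->2]=4 ship[0->1]=4 prod=4 -> inv=[6 7 11 3]
Step 5: demand=4,sold=3 ship[2->3]=3 ship[1->2]=4 ship[0->1]=4 prod=4 -> inv=[6 7 12 3]

6 7 12 3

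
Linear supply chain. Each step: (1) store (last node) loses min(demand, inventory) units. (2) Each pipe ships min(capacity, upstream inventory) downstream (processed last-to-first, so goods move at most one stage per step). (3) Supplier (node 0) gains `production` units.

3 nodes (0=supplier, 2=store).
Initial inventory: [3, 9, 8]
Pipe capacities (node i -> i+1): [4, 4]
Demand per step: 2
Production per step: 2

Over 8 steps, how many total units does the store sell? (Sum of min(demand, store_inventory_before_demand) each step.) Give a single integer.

Step 1: sold=2 (running total=2) -> [2 8 10]
Step 2: sold=2 (running total=4) -> [2 6 12]
Step 3: sold=2 (running total=6) -> [2 4 14]
Step 4: sold=2 (running total=8) -> [2 2 16]
Step 5: sold=2 (running total=10) -> [2 2 16]
Step 6: sold=2 (running total=12) -> [2 2 16]
Step 7: sold=2 (running total=14) -> [2 2 16]
Step 8: sold=2 (running total=16) -> [2 2 16]

Answer: 16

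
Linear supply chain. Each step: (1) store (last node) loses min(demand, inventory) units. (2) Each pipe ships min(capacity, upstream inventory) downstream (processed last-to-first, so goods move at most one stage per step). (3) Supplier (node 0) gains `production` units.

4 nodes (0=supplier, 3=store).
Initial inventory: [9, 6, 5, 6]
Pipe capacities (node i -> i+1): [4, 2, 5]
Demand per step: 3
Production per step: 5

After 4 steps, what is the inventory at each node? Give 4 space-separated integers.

Step 1: demand=3,sold=3 ship[2->3]=5 ship[1->2]=2 ship[0->1]=4 prod=5 -> inv=[10 8 2 8]
Step 2: demand=3,sold=3 ship[2->3]=2 ship[1->2]=2 ship[0->1]=4 prod=5 -> inv=[11 10 2 7]
Step 3: demand=3,sold=3 ship[2->3]=2 ship[1->2]=2 ship[0->1]=4 prod=5 -> inv=[12 12 2 6]
Step 4: demand=3,sold=3 ship[2->3]=2 ship[1->2]=2 ship[0->1]=4 prod=5 -> inv=[13 14 2 5]

13 14 2 5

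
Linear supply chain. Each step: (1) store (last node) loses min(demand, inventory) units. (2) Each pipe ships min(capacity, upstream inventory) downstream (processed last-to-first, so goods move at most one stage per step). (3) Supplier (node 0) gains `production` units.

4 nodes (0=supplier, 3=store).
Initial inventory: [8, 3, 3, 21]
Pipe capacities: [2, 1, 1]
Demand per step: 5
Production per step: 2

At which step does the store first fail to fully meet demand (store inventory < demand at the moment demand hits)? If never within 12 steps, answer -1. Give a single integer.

Step 1: demand=5,sold=5 ship[2->3]=1 ship[1->2]=1 ship[0->1]=2 prod=2 -> [8 4 3 17]
Step 2: demand=5,sold=5 ship[2->3]=1 ship[1->2]=1 ship[0->1]=2 prod=2 -> [8 5 3 13]
Step 3: demand=5,sold=5 ship[2->3]=1 ship[1->2]=1 ship[0->1]=2 prod=2 -> [8 6 3 9]
Step 4: demand=5,sold=5 ship[2->3]=1 ship[1->2]=1 ship[0->1]=2 prod=2 -> [8 7 3 5]
Step 5: demand=5,sold=5 ship[2->3]=1 ship[1->2]=1 ship[0->1]=2 prod=2 -> [8 8 3 1]
Step 6: demand=5,sold=1 ship[2->3]=1 ship[1->2]=1 ship[0->1]=2 prod=2 -> [8 9 3 1]
Step 7: demand=5,sold=1 ship[2->3]=1 ship[1->2]=1 ship[0->1]=2 prod=2 -> [8 10 3 1]
Step 8: demand=5,sold=1 ship[2->3]=1 ship[1->2]=1 ship[0->1]=2 prod=2 -> [8 11 3 1]
Step 9: demand=5,sold=1 ship[2->3]=1 ship[1->2]=1 ship[0->1]=2 prod=2 -> [8 12 3 1]
Step 10: demand=5,sold=1 ship[2->3]=1 ship[1->2]=1 ship[0->1]=2 prod=2 -> [8 13 3 1]
Step 11: demand=5,sold=1 ship[2->3]=1 ship[1->2]=1 ship[0->1]=2 prod=2 -> [8 14 3 1]
Step 12: demand=5,sold=1 ship[2->3]=1 ship[1->2]=1 ship[0->1]=2 prod=2 -> [8 15 3 1]
First stockout at step 6

6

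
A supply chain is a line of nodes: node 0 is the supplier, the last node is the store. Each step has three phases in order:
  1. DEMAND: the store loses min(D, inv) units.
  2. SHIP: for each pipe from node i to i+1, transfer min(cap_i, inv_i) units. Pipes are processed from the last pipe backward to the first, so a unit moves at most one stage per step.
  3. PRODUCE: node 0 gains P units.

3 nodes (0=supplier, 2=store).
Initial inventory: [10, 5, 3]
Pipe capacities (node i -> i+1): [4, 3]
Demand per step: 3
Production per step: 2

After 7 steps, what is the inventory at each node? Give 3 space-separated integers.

Step 1: demand=3,sold=3 ship[1->2]=3 ship[0->1]=4 prod=2 -> inv=[8 6 3]
Step 2: demand=3,sold=3 ship[1->2]=3 ship[0->1]=4 prod=2 -> inv=[6 7 3]
Step 3: demand=3,sold=3 ship[1->2]=3 ship[0->1]=4 prod=2 -> inv=[4 8 3]
Step 4: demand=3,sold=3 ship[1->2]=3 ship[0->1]=4 prod=2 -> inv=[2 9 3]
Step 5: demand=3,sold=3 ship[1->2]=3 ship[0->1]=2 prod=2 -> inv=[2 8 3]
Step 6: demand=3,sold=3 ship[1->2]=3 ship[0->1]=2 prod=2 -> inv=[2 7 3]
Step 7: demand=3,sold=3 ship[1->2]=3 ship[0->1]=2 prod=2 -> inv=[2 6 3]

2 6 3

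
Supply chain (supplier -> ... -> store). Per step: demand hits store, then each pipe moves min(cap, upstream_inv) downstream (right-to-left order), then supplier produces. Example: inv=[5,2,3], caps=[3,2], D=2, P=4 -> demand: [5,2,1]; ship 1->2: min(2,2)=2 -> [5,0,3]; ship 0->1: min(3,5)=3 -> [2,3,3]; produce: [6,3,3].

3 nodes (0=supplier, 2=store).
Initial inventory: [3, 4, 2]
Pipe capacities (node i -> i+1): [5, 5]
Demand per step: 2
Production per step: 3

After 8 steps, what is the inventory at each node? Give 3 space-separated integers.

Step 1: demand=2,sold=2 ship[1->2]=4 ship[0->1]=3 prod=3 -> inv=[3 3 4]
Step 2: demand=2,sold=2 ship[1->2]=3 ship[0->1]=3 prod=3 -> inv=[3 3 5]
Step 3: demand=2,sold=2 ship[1->2]=3 ship[0->1]=3 prod=3 -> inv=[3 3 6]
Step 4: demand=2,sold=2 ship[1->2]=3 ship[0->1]=3 prod=3 -> inv=[3 3 7]
Step 5: demand=2,sold=2 ship[1->2]=3 ship[0->1]=3 prod=3 -> inv=[3 3 8]
Step 6: demand=2,sold=2 ship[1->2]=3 ship[0->1]=3 prod=3 -> inv=[3 3 9]
Step 7: demand=2,sold=2 ship[1->2]=3 ship[0->1]=3 prod=3 -> inv=[3 3 10]
Step 8: demand=2,sold=2 ship[1->2]=3 ship[0->1]=3 prod=3 -> inv=[3 3 11]

3 3 11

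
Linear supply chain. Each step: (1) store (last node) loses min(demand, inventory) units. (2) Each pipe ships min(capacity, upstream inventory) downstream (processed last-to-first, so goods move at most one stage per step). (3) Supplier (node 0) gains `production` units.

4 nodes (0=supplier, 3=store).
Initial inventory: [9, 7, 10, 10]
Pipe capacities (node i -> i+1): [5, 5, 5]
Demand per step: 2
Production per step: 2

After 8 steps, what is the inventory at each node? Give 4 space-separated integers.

Step 1: demand=2,sold=2 ship[2->3]=5 ship[1->2]=5 ship[0->1]=5 prod=2 -> inv=[6 7 10 13]
Step 2: demand=2,sold=2 ship[2->3]=5 ship[1->2]=5 ship[0->1]=5 prod=2 -> inv=[3 7 10 16]
Step 3: demand=2,sold=2 ship[2->3]=5 ship[1->2]=5 ship[0->1]=3 prod=2 -> inv=[2 5 10 19]
Step 4: demand=2,sold=2 ship[2->3]=5 ship[1->2]=5 ship[0->1]=2 prod=2 -> inv=[2 2 10 22]
Step 5: demand=2,sold=2 ship[2->3]=5 ship[1->2]=2 ship[0->1]=2 prod=2 -> inv=[2 2 7 25]
Step 6: demand=2,sold=2 ship[2->3]=5 ship[1->2]=2 ship[0->1]=2 prod=2 -> inv=[2 2 4 28]
Step 7: demand=2,sold=2 ship[2->3]=4 ship[1->2]=2 ship[0->1]=2 prod=2 -> inv=[2 2 2 30]
Step 8: demand=2,sold=2 ship[2->3]=2 ship[1->2]=2 ship[0->1]=2 prod=2 -> inv=[2 2 2 30]

2 2 2 30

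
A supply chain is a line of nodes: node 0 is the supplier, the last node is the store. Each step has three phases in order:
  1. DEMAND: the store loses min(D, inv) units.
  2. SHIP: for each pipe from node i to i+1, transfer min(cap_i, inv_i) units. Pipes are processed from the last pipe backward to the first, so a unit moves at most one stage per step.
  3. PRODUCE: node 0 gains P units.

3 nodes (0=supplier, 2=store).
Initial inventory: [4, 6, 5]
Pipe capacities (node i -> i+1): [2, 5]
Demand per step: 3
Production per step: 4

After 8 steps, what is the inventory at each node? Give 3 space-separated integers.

Step 1: demand=3,sold=3 ship[1->2]=5 ship[0->1]=2 prod=4 -> inv=[6 3 7]
Step 2: demand=3,sold=3 ship[1->2]=3 ship[0->1]=2 prod=4 -> inv=[8 2 7]
Step 3: demand=3,sold=3 ship[1->2]=2 ship[0->1]=2 prod=4 -> inv=[10 2 6]
Step 4: demand=3,sold=3 ship[1->2]=2 ship[0->1]=2 prod=4 -> inv=[12 2 5]
Step 5: demand=3,sold=3 ship[1->2]=2 ship[0->1]=2 prod=4 -> inv=[14 2 4]
Step 6: demand=3,sold=3 ship[1->2]=2 ship[0->1]=2 prod=4 -> inv=[16 2 3]
Step 7: demand=3,sold=3 ship[1->2]=2 ship[0->1]=2 prod=4 -> inv=[18 2 2]
Step 8: demand=3,sold=2 ship[1->2]=2 ship[0->1]=2 prod=4 -> inv=[20 2 2]

20 2 2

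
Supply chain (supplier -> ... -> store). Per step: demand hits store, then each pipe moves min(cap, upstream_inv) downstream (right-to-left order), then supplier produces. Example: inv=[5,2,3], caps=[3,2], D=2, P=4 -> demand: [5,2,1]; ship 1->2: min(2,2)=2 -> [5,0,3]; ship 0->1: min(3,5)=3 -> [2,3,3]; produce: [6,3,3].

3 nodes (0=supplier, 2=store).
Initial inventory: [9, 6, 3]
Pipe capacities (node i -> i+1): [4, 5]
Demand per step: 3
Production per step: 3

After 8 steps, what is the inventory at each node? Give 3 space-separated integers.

Step 1: demand=3,sold=3 ship[1->2]=5 ship[0->1]=4 prod=3 -> inv=[8 5 5]
Step 2: demand=3,sold=3 ship[1->2]=5 ship[0->1]=4 prod=3 -> inv=[7 4 7]
Step 3: demand=3,sold=3 ship[1->2]=4 ship[0->1]=4 prod=3 -> inv=[6 4 8]
Step 4: demand=3,sold=3 ship[1->2]=4 ship[0->1]=4 prod=3 -> inv=[5 4 9]
Step 5: demand=3,sold=3 ship[1->2]=4 ship[0->1]=4 prod=3 -> inv=[4 4 10]
Step 6: demand=3,sold=3 ship[1->2]=4 ship[0->1]=4 prod=3 -> inv=[3 4 11]
Step 7: demand=3,sold=3 ship[1->2]=4 ship[0->1]=3 prod=3 -> inv=[3 3 12]
Step 8: demand=3,sold=3 ship[1->2]=3 ship[0->1]=3 prod=3 -> inv=[3 3 12]

3 3 12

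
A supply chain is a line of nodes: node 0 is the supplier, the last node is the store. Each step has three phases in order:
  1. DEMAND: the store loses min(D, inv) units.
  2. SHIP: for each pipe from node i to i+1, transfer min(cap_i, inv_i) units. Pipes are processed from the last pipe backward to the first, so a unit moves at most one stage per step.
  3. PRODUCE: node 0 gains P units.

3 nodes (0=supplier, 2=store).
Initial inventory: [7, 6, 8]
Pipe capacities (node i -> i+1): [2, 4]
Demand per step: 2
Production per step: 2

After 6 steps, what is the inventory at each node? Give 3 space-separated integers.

Step 1: demand=2,sold=2 ship[1->2]=4 ship[0->1]=2 prod=2 -> inv=[7 4 10]
Step 2: demand=2,sold=2 ship[1->2]=4 ship[0->1]=2 prod=2 -> inv=[7 2 12]
Step 3: demand=2,sold=2 ship[1->2]=2 ship[0->1]=2 prod=2 -> inv=[7 2 12]
Step 4: demand=2,sold=2 ship[1->2]=2 ship[0->1]=2 prod=2 -> inv=[7 2 12]
Step 5: demand=2,sold=2 ship[1->2]=2 ship[0->1]=2 prod=2 -> inv=[7 2 12]
Step 6: demand=2,sold=2 ship[1->2]=2 ship[0->1]=2 prod=2 -> inv=[7 2 12]

7 2 12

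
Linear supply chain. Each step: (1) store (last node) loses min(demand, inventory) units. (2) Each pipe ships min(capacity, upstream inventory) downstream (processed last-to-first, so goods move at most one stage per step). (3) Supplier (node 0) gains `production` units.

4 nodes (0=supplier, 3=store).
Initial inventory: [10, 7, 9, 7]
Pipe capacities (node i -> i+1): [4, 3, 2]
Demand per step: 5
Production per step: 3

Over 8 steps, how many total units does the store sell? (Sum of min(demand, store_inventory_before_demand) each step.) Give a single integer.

Step 1: sold=5 (running total=5) -> [9 8 10 4]
Step 2: sold=4 (running total=9) -> [8 9 11 2]
Step 3: sold=2 (running total=11) -> [7 10 12 2]
Step 4: sold=2 (running total=13) -> [6 11 13 2]
Step 5: sold=2 (running total=15) -> [5 12 14 2]
Step 6: sold=2 (running total=17) -> [4 13 15 2]
Step 7: sold=2 (running total=19) -> [3 14 16 2]
Step 8: sold=2 (running total=21) -> [3 14 17 2]

Answer: 21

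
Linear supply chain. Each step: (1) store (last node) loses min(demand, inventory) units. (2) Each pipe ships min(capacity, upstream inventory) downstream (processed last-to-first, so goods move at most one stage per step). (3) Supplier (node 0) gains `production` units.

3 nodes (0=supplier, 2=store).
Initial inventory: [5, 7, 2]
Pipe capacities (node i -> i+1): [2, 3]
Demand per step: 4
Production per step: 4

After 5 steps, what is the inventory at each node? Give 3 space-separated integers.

Step 1: demand=4,sold=2 ship[1->2]=3 ship[0->1]=2 prod=4 -> inv=[7 6 3]
Step 2: demand=4,sold=3 ship[1->2]=3 ship[0->1]=2 prod=4 -> inv=[9 5 3]
Step 3: demand=4,sold=3 ship[1->2]=3 ship[0->1]=2 prod=4 -> inv=[11 4 3]
Step 4: demand=4,sold=3 ship[1->2]=3 ship[0->1]=2 prod=4 -> inv=[13 3 3]
Step 5: demand=4,sold=3 ship[1->2]=3 ship[0->1]=2 prod=4 -> inv=[15 2 3]

15 2 3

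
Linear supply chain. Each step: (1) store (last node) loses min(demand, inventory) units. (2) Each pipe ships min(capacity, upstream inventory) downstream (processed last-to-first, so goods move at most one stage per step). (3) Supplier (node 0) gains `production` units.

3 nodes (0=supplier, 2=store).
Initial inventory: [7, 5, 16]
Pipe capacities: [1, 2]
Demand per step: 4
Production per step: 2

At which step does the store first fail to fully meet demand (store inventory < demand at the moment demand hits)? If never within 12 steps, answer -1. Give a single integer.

Step 1: demand=4,sold=4 ship[1->2]=2 ship[0->1]=1 prod=2 -> [8 4 14]
Step 2: demand=4,sold=4 ship[1->2]=2 ship[0->1]=1 prod=2 -> [9 3 12]
Step 3: demand=4,sold=4 ship[1->2]=2 ship[0->1]=1 prod=2 -> [10 2 10]
Step 4: demand=4,sold=4 ship[1->2]=2 ship[0->1]=1 prod=2 -> [11 1 8]
Step 5: demand=4,sold=4 ship[1->2]=1 ship[0->1]=1 prod=2 -> [12 1 5]
Step 6: demand=4,sold=4 ship[1->2]=1 ship[0->1]=1 prod=2 -> [13 1 2]
Step 7: demand=4,sold=2 ship[1->2]=1 ship[0->1]=1 prod=2 -> [14 1 1]
Step 8: demand=4,sold=1 ship[1->2]=1 ship[0->1]=1 prod=2 -> [15 1 1]
Step 9: demand=4,sold=1 ship[1->2]=1 ship[0->1]=1 prod=2 -> [16 1 1]
Step 10: demand=4,sold=1 ship[1->2]=1 ship[0->1]=1 prod=2 -> [17 1 1]
Step 11: demand=4,sold=1 ship[1->2]=1 ship[0->1]=1 prod=2 -> [18 1 1]
Step 12: demand=4,sold=1 ship[1->2]=1 ship[0->1]=1 prod=2 -> [19 1 1]
First stockout at step 7

7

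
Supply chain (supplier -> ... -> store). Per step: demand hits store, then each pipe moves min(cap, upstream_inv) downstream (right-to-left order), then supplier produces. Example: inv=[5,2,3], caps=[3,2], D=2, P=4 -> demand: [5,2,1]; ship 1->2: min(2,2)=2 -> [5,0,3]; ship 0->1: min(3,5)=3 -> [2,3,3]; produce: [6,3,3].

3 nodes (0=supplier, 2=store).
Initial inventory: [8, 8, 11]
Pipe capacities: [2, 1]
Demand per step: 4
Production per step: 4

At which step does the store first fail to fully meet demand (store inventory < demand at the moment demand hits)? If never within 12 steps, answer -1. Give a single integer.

Step 1: demand=4,sold=4 ship[1->2]=1 ship[0->1]=2 prod=4 -> [10 9 8]
Step 2: demand=4,sold=4 ship[1->2]=1 ship[0->1]=2 prod=4 -> [12 10 5]
Step 3: demand=4,sold=4 ship[1->2]=1 ship[0->1]=2 prod=4 -> [14 11 2]
Step 4: demand=4,sold=2 ship[1->2]=1 ship[0->1]=2 prod=4 -> [16 12 1]
Step 5: demand=4,sold=1 ship[1->2]=1 ship[0->1]=2 prod=4 -> [18 13 1]
Step 6: demand=4,sold=1 ship[1->2]=1 ship[0->1]=2 prod=4 -> [20 14 1]
Step 7: demand=4,sold=1 ship[1->2]=1 ship[0->1]=2 prod=4 -> [22 15 1]
Step 8: demand=4,sold=1 ship[1->2]=1 ship[0->1]=2 prod=4 -> [24 16 1]
Step 9: demand=4,sold=1 ship[1->2]=1 ship[0->1]=2 prod=4 -> [26 17 1]
Step 10: demand=4,sold=1 ship[1->2]=1 ship[0->1]=2 prod=4 -> [28 18 1]
Step 11: demand=4,sold=1 ship[1->2]=1 ship[0->1]=2 prod=4 -> [30 19 1]
Step 12: demand=4,sold=1 ship[1->2]=1 ship[0->1]=2 prod=4 -> [32 20 1]
First stockout at step 4

4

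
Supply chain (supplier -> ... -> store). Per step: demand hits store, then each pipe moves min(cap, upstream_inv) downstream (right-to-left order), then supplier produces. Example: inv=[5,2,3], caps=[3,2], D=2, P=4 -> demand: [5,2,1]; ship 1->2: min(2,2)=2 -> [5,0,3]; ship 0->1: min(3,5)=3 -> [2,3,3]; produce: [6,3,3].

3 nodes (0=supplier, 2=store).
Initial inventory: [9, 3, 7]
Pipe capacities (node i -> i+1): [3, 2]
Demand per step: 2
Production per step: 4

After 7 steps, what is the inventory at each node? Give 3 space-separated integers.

Step 1: demand=2,sold=2 ship[1->2]=2 ship[0->1]=3 prod=4 -> inv=[10 4 7]
Step 2: demand=2,sold=2 ship[1->2]=2 ship[0->1]=3 prod=4 -> inv=[11 5 7]
Step 3: demand=2,sold=2 ship[1->2]=2 ship[0->1]=3 prod=4 -> inv=[12 6 7]
Step 4: demand=2,sold=2 ship[1->2]=2 ship[0->1]=3 prod=4 -> inv=[13 7 7]
Step 5: demand=2,sold=2 ship[1->2]=2 ship[0->1]=3 prod=4 -> inv=[14 8 7]
Step 6: demand=2,sold=2 ship[1->2]=2 ship[0->1]=3 prod=4 -> inv=[15 9 7]
Step 7: demand=2,sold=2 ship[1->2]=2 ship[0->1]=3 prod=4 -> inv=[16 10 7]

16 10 7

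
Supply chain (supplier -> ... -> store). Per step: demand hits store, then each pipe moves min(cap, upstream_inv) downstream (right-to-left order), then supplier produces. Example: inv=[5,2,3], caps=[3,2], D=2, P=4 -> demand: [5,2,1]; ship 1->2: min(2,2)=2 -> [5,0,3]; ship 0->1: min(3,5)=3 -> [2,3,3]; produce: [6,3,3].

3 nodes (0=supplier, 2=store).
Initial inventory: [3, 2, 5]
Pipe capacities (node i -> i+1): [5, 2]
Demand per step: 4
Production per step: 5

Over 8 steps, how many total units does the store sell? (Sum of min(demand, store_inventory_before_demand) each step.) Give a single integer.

Answer: 19

Derivation:
Step 1: sold=4 (running total=4) -> [5 3 3]
Step 2: sold=3 (running total=7) -> [5 6 2]
Step 3: sold=2 (running total=9) -> [5 9 2]
Step 4: sold=2 (running total=11) -> [5 12 2]
Step 5: sold=2 (running total=13) -> [5 15 2]
Step 6: sold=2 (running total=15) -> [5 18 2]
Step 7: sold=2 (running total=17) -> [5 21 2]
Step 8: sold=2 (running total=19) -> [5 24 2]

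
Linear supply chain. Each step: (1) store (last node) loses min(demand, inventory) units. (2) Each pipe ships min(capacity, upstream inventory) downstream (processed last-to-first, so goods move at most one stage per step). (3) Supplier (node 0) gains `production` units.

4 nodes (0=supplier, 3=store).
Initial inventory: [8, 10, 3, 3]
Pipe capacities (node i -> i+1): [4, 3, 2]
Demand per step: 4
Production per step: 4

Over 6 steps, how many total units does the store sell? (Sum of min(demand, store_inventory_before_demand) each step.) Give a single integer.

Step 1: sold=3 (running total=3) -> [8 11 4 2]
Step 2: sold=2 (running total=5) -> [8 12 5 2]
Step 3: sold=2 (running total=7) -> [8 13 6 2]
Step 4: sold=2 (running total=9) -> [8 14 7 2]
Step 5: sold=2 (running total=11) -> [8 15 8 2]
Step 6: sold=2 (running total=13) -> [8 16 9 2]

Answer: 13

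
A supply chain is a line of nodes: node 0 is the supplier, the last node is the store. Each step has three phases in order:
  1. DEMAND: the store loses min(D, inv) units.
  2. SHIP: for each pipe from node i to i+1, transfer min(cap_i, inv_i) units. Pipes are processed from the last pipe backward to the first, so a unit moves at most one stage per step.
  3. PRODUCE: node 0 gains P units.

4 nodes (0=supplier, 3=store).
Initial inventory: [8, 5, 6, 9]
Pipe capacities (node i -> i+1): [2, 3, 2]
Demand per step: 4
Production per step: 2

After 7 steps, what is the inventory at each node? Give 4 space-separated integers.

Step 1: demand=4,sold=4 ship[2->3]=2 ship[1->2]=3 ship[0->1]=2 prod=2 -> inv=[8 4 7 7]
Step 2: demand=4,sold=4 ship[2->3]=2 ship[1->2]=3 ship[0->1]=2 prod=2 -> inv=[8 3 8 5]
Step 3: demand=4,sold=4 ship[2->3]=2 ship[1->2]=3 ship[0->1]=2 prod=2 -> inv=[8 2 9 3]
Step 4: demand=4,sold=3 ship[2->3]=2 ship[1->2]=2 ship[0->1]=2 prod=2 -> inv=[8 2 9 2]
Step 5: demand=4,sold=2 ship[2->3]=2 ship[1->2]=2 ship[0->1]=2 prod=2 -> inv=[8 2 9 2]
Step 6: demand=4,sold=2 ship[2->3]=2 ship[1->2]=2 ship[0->1]=2 prod=2 -> inv=[8 2 9 2]
Step 7: demand=4,sold=2 ship[2->3]=2 ship[1->2]=2 ship[0->1]=2 prod=2 -> inv=[8 2 9 2]

8 2 9 2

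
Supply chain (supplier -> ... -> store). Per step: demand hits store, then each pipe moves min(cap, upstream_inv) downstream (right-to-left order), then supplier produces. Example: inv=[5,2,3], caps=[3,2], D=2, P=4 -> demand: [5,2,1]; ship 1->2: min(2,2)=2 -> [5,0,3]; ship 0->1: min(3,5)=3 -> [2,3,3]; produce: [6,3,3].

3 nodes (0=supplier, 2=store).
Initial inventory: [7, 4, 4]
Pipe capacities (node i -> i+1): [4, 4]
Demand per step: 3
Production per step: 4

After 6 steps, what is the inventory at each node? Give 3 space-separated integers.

Step 1: demand=3,sold=3 ship[1->2]=4 ship[0->1]=4 prod=4 -> inv=[7 4 5]
Step 2: demand=3,sold=3 ship[1->2]=4 ship[0->1]=4 prod=4 -> inv=[7 4 6]
Step 3: demand=3,sold=3 ship[1->2]=4 ship[0->1]=4 prod=4 -> inv=[7 4 7]
Step 4: demand=3,sold=3 ship[1->2]=4 ship[0->1]=4 prod=4 -> inv=[7 4 8]
Step 5: demand=3,sold=3 ship[1->2]=4 ship[0->1]=4 prod=4 -> inv=[7 4 9]
Step 6: demand=3,sold=3 ship[1->2]=4 ship[0->1]=4 prod=4 -> inv=[7 4 10]

7 4 10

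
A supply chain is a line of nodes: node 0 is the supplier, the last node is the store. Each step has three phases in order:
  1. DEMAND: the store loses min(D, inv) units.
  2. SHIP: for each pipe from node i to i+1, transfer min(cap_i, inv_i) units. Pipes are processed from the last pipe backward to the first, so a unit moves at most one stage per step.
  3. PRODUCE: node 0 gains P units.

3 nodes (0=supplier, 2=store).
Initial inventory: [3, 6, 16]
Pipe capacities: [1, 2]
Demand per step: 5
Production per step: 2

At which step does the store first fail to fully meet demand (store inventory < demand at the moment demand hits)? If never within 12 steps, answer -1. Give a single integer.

Step 1: demand=5,sold=5 ship[1->2]=2 ship[0->1]=1 prod=2 -> [4 5 13]
Step 2: demand=5,sold=5 ship[1->2]=2 ship[0->1]=1 prod=2 -> [5 4 10]
Step 3: demand=5,sold=5 ship[1->2]=2 ship[0->1]=1 prod=2 -> [6 3 7]
Step 4: demand=5,sold=5 ship[1->2]=2 ship[0->1]=1 prod=2 -> [7 2 4]
Step 5: demand=5,sold=4 ship[1->2]=2 ship[0->1]=1 prod=2 -> [8 1 2]
Step 6: demand=5,sold=2 ship[1->2]=1 ship[0->1]=1 prod=2 -> [9 1 1]
Step 7: demand=5,sold=1 ship[1->2]=1 ship[0->1]=1 prod=2 -> [10 1 1]
Step 8: demand=5,sold=1 ship[1->2]=1 ship[0->1]=1 prod=2 -> [11 1 1]
Step 9: demand=5,sold=1 ship[1->2]=1 ship[0->1]=1 prod=2 -> [12 1 1]
Step 10: demand=5,sold=1 ship[1->2]=1 ship[0->1]=1 prod=2 -> [13 1 1]
Step 11: demand=5,sold=1 ship[1->2]=1 ship[0->1]=1 prod=2 -> [14 1 1]
Step 12: demand=5,sold=1 ship[1->2]=1 ship[0->1]=1 prod=2 -> [15 1 1]
First stockout at step 5

5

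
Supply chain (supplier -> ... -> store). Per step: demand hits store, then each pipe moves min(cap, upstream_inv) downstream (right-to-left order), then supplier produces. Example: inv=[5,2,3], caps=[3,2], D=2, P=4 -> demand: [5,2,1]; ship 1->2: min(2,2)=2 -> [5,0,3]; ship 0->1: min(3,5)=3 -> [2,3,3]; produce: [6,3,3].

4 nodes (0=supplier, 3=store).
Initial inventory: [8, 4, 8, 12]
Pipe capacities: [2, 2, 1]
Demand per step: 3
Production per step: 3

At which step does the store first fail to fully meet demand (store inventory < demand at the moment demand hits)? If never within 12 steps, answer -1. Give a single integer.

Step 1: demand=3,sold=3 ship[2->3]=1 ship[1->2]=2 ship[0->1]=2 prod=3 -> [9 4 9 10]
Step 2: demand=3,sold=3 ship[2->3]=1 ship[1->2]=2 ship[0->1]=2 prod=3 -> [10 4 10 8]
Step 3: demand=3,sold=3 ship[2->3]=1 ship[1->2]=2 ship[0->1]=2 prod=3 -> [11 4 11 6]
Step 4: demand=3,sold=3 ship[2->3]=1 ship[1->2]=2 ship[0->1]=2 prod=3 -> [12 4 12 4]
Step 5: demand=3,sold=3 ship[2->3]=1 ship[1->2]=2 ship[0->1]=2 prod=3 -> [13 4 13 2]
Step 6: demand=3,sold=2 ship[2->3]=1 ship[1->2]=2 ship[0->1]=2 prod=3 -> [14 4 14 1]
Step 7: demand=3,sold=1 ship[2->3]=1 ship[1->2]=2 ship[0->1]=2 prod=3 -> [15 4 15 1]
Step 8: demand=3,sold=1 ship[2->3]=1 ship[1->2]=2 ship[0->1]=2 prod=3 -> [16 4 16 1]
Step 9: demand=3,sold=1 ship[2->3]=1 ship[1->2]=2 ship[0->1]=2 prod=3 -> [17 4 17 1]
Step 10: demand=3,sold=1 ship[2->3]=1 ship[1->2]=2 ship[0->1]=2 prod=3 -> [18 4 18 1]
Step 11: demand=3,sold=1 ship[2->3]=1 ship[1->2]=2 ship[0->1]=2 prod=3 -> [19 4 19 1]
Step 12: demand=3,sold=1 ship[2->3]=1 ship[1->2]=2 ship[0->1]=2 prod=3 -> [20 4 20 1]
First stockout at step 6

6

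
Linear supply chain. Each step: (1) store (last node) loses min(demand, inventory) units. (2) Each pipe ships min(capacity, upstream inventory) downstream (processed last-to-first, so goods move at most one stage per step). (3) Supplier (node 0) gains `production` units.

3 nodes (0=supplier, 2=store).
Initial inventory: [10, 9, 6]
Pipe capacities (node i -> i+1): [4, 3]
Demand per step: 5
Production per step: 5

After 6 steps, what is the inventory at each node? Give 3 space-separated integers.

Step 1: demand=5,sold=5 ship[1->2]=3 ship[0->1]=4 prod=5 -> inv=[11 10 4]
Step 2: demand=5,sold=4 ship[1->2]=3 ship[0->1]=4 prod=5 -> inv=[12 11 3]
Step 3: demand=5,sold=3 ship[1->2]=3 ship[0->1]=4 prod=5 -> inv=[13 12 3]
Step 4: demand=5,sold=3 ship[1->2]=3 ship[0->1]=4 prod=5 -> inv=[14 13 3]
Step 5: demand=5,sold=3 ship[1->2]=3 ship[0->1]=4 prod=5 -> inv=[15 14 3]
Step 6: demand=5,sold=3 ship[1->2]=3 ship[0->1]=4 prod=5 -> inv=[16 15 3]

16 15 3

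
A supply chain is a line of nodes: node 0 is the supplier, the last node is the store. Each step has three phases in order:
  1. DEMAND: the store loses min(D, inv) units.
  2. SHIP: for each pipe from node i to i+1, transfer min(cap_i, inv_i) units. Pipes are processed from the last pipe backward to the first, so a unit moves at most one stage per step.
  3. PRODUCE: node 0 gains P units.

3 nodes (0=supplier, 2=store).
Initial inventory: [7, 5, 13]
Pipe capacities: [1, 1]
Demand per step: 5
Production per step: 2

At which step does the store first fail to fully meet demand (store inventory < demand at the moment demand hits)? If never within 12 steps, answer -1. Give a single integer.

Step 1: demand=5,sold=5 ship[1->2]=1 ship[0->1]=1 prod=2 -> [8 5 9]
Step 2: demand=5,sold=5 ship[1->2]=1 ship[0->1]=1 prod=2 -> [9 5 5]
Step 3: demand=5,sold=5 ship[1->2]=1 ship[0->1]=1 prod=2 -> [10 5 1]
Step 4: demand=5,sold=1 ship[1->2]=1 ship[0->1]=1 prod=2 -> [11 5 1]
Step 5: demand=5,sold=1 ship[1->2]=1 ship[0->1]=1 prod=2 -> [12 5 1]
Step 6: demand=5,sold=1 ship[1->2]=1 ship[0->1]=1 prod=2 -> [13 5 1]
Step 7: demand=5,sold=1 ship[1->2]=1 ship[0->1]=1 prod=2 -> [14 5 1]
Step 8: demand=5,sold=1 ship[1->2]=1 ship[0->1]=1 prod=2 -> [15 5 1]
Step 9: demand=5,sold=1 ship[1->2]=1 ship[0->1]=1 prod=2 -> [16 5 1]
Step 10: demand=5,sold=1 ship[1->2]=1 ship[0->1]=1 prod=2 -> [17 5 1]
Step 11: demand=5,sold=1 ship[1->2]=1 ship[0->1]=1 prod=2 -> [18 5 1]
Step 12: demand=5,sold=1 ship[1->2]=1 ship[0->1]=1 prod=2 -> [19 5 1]
First stockout at step 4

4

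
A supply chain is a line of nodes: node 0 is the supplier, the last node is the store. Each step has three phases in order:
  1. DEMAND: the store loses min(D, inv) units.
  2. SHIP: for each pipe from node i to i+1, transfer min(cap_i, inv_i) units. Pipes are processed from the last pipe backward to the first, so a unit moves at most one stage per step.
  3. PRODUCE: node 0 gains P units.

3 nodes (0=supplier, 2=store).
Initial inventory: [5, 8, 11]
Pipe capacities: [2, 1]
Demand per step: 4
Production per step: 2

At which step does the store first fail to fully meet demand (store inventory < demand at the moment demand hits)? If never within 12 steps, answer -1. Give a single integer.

Step 1: demand=4,sold=4 ship[1->2]=1 ship[0->1]=2 prod=2 -> [5 9 8]
Step 2: demand=4,sold=4 ship[1->2]=1 ship[0->1]=2 prod=2 -> [5 10 5]
Step 3: demand=4,sold=4 ship[1->2]=1 ship[0->1]=2 prod=2 -> [5 11 2]
Step 4: demand=4,sold=2 ship[1->2]=1 ship[0->1]=2 prod=2 -> [5 12 1]
Step 5: demand=4,sold=1 ship[1->2]=1 ship[0->1]=2 prod=2 -> [5 13 1]
Step 6: demand=4,sold=1 ship[1->2]=1 ship[0->1]=2 prod=2 -> [5 14 1]
Step 7: demand=4,sold=1 ship[1->2]=1 ship[0->1]=2 prod=2 -> [5 15 1]
Step 8: demand=4,sold=1 ship[1->2]=1 ship[0->1]=2 prod=2 -> [5 16 1]
Step 9: demand=4,sold=1 ship[1->2]=1 ship[0->1]=2 prod=2 -> [5 17 1]
Step 10: demand=4,sold=1 ship[1->2]=1 ship[0->1]=2 prod=2 -> [5 18 1]
Step 11: demand=4,sold=1 ship[1->2]=1 ship[0->1]=2 prod=2 -> [5 19 1]
Step 12: demand=4,sold=1 ship[1->2]=1 ship[0->1]=2 prod=2 -> [5 20 1]
First stockout at step 4

4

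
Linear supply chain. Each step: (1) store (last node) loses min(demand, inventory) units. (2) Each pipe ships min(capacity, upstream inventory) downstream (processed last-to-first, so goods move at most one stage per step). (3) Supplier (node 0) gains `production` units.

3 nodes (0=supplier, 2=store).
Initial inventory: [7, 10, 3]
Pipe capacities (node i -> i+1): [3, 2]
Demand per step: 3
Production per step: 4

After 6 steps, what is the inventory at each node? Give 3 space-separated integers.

Step 1: demand=3,sold=3 ship[1->2]=2 ship[0->1]=3 prod=4 -> inv=[8 11 2]
Step 2: demand=3,sold=2 ship[1->2]=2 ship[0->1]=3 prod=4 -> inv=[9 12 2]
Step 3: demand=3,sold=2 ship[1->2]=2 ship[0->1]=3 prod=4 -> inv=[10 13 2]
Step 4: demand=3,sold=2 ship[1->2]=2 ship[0->1]=3 prod=4 -> inv=[11 14 2]
Step 5: demand=3,sold=2 ship[1->2]=2 ship[0->1]=3 prod=4 -> inv=[12 15 2]
Step 6: demand=3,sold=2 ship[1->2]=2 ship[0->1]=3 prod=4 -> inv=[13 16 2]

13 16 2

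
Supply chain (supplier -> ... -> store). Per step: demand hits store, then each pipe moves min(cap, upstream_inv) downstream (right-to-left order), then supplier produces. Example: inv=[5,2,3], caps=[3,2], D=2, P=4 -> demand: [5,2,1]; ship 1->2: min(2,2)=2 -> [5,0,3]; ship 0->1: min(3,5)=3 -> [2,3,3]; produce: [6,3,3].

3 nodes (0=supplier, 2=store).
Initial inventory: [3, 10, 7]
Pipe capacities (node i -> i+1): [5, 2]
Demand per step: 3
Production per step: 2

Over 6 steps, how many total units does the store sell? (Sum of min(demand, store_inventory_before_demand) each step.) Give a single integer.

Answer: 17

Derivation:
Step 1: sold=3 (running total=3) -> [2 11 6]
Step 2: sold=3 (running total=6) -> [2 11 5]
Step 3: sold=3 (running total=9) -> [2 11 4]
Step 4: sold=3 (running total=12) -> [2 11 3]
Step 5: sold=3 (running total=15) -> [2 11 2]
Step 6: sold=2 (running total=17) -> [2 11 2]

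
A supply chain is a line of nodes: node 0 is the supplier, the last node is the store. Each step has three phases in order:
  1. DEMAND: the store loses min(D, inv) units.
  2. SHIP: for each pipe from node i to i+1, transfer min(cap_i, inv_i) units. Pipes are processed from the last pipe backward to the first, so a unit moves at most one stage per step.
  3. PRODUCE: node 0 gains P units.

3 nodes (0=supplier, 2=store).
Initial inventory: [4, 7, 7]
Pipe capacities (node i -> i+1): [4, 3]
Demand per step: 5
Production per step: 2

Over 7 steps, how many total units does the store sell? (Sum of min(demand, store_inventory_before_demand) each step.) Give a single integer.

Answer: 25

Derivation:
Step 1: sold=5 (running total=5) -> [2 8 5]
Step 2: sold=5 (running total=10) -> [2 7 3]
Step 3: sold=3 (running total=13) -> [2 6 3]
Step 4: sold=3 (running total=16) -> [2 5 3]
Step 5: sold=3 (running total=19) -> [2 4 3]
Step 6: sold=3 (running total=22) -> [2 3 3]
Step 7: sold=3 (running total=25) -> [2 2 3]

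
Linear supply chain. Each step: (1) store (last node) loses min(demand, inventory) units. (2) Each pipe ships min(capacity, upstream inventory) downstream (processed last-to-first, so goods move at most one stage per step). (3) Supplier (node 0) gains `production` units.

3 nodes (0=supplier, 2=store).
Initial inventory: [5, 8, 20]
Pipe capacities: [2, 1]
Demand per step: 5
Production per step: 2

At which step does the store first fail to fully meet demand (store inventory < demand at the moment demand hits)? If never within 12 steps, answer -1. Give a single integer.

Step 1: demand=5,sold=5 ship[1->2]=1 ship[0->1]=2 prod=2 -> [5 9 16]
Step 2: demand=5,sold=5 ship[1->2]=1 ship[0->1]=2 prod=2 -> [5 10 12]
Step 3: demand=5,sold=5 ship[1->2]=1 ship[0->1]=2 prod=2 -> [5 11 8]
Step 4: demand=5,sold=5 ship[1->2]=1 ship[0->1]=2 prod=2 -> [5 12 4]
Step 5: demand=5,sold=4 ship[1->2]=1 ship[0->1]=2 prod=2 -> [5 13 1]
Step 6: demand=5,sold=1 ship[1->2]=1 ship[0->1]=2 prod=2 -> [5 14 1]
Step 7: demand=5,sold=1 ship[1->2]=1 ship[0->1]=2 prod=2 -> [5 15 1]
Step 8: demand=5,sold=1 ship[1->2]=1 ship[0->1]=2 prod=2 -> [5 16 1]
Step 9: demand=5,sold=1 ship[1->2]=1 ship[0->1]=2 prod=2 -> [5 17 1]
Step 10: demand=5,sold=1 ship[1->2]=1 ship[0->1]=2 prod=2 -> [5 18 1]
Step 11: demand=5,sold=1 ship[1->2]=1 ship[0->1]=2 prod=2 -> [5 19 1]
Step 12: demand=5,sold=1 ship[1->2]=1 ship[0->1]=2 prod=2 -> [5 20 1]
First stockout at step 5

5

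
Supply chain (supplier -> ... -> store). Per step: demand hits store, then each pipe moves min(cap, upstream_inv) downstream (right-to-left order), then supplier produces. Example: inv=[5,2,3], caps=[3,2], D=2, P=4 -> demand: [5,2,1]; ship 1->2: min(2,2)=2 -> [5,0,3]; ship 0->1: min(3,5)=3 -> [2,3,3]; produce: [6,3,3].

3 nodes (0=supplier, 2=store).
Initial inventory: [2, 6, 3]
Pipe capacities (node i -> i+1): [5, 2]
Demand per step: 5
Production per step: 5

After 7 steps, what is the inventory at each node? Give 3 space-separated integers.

Step 1: demand=5,sold=3 ship[1->2]=2 ship[0->1]=2 prod=5 -> inv=[5 6 2]
Step 2: demand=5,sold=2 ship[1->2]=2 ship[0->1]=5 prod=5 -> inv=[5 9 2]
Step 3: demand=5,sold=2 ship[1->2]=2 ship[0->1]=5 prod=5 -> inv=[5 12 2]
Step 4: demand=5,sold=2 ship[1->2]=2 ship[0->1]=5 prod=5 -> inv=[5 15 2]
Step 5: demand=5,sold=2 ship[1->2]=2 ship[0->1]=5 prod=5 -> inv=[5 18 2]
Step 6: demand=5,sold=2 ship[1->2]=2 ship[0->1]=5 prod=5 -> inv=[5 21 2]
Step 7: demand=5,sold=2 ship[1->2]=2 ship[0->1]=5 prod=5 -> inv=[5 24 2]

5 24 2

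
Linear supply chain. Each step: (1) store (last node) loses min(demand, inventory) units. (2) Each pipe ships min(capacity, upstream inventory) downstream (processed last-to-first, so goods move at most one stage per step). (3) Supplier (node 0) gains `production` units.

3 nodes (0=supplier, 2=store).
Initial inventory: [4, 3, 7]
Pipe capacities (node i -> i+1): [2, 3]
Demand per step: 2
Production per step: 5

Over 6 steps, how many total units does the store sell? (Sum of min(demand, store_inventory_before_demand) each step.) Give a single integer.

Step 1: sold=2 (running total=2) -> [7 2 8]
Step 2: sold=2 (running total=4) -> [10 2 8]
Step 3: sold=2 (running total=6) -> [13 2 8]
Step 4: sold=2 (running total=8) -> [16 2 8]
Step 5: sold=2 (running total=10) -> [19 2 8]
Step 6: sold=2 (running total=12) -> [22 2 8]

Answer: 12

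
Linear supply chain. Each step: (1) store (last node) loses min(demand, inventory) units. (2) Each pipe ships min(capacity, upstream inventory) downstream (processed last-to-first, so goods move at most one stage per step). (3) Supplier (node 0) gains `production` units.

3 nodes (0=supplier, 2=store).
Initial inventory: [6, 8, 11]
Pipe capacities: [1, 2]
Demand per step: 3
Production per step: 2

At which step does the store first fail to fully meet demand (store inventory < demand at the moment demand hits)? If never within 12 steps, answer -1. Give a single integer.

Step 1: demand=3,sold=3 ship[1->2]=2 ship[0->1]=1 prod=2 -> [7 7 10]
Step 2: demand=3,sold=3 ship[1->2]=2 ship[0->1]=1 prod=2 -> [8 6 9]
Step 3: demand=3,sold=3 ship[1->2]=2 ship[0->1]=1 prod=2 -> [9 5 8]
Step 4: demand=3,sold=3 ship[1->2]=2 ship[0->1]=1 prod=2 -> [10 4 7]
Step 5: demand=3,sold=3 ship[1->2]=2 ship[0->1]=1 prod=2 -> [11 3 6]
Step 6: demand=3,sold=3 ship[1->2]=2 ship[0->1]=1 prod=2 -> [12 2 5]
Step 7: demand=3,sold=3 ship[1->2]=2 ship[0->1]=1 prod=2 -> [13 1 4]
Step 8: demand=3,sold=3 ship[1->2]=1 ship[0->1]=1 prod=2 -> [14 1 2]
Step 9: demand=3,sold=2 ship[1->2]=1 ship[0->1]=1 prod=2 -> [15 1 1]
Step 10: demand=3,sold=1 ship[1->2]=1 ship[0->1]=1 prod=2 -> [16 1 1]
Step 11: demand=3,sold=1 ship[1->2]=1 ship[0->1]=1 prod=2 -> [17 1 1]
Step 12: demand=3,sold=1 ship[1->2]=1 ship[0->1]=1 prod=2 -> [18 1 1]
First stockout at step 9

9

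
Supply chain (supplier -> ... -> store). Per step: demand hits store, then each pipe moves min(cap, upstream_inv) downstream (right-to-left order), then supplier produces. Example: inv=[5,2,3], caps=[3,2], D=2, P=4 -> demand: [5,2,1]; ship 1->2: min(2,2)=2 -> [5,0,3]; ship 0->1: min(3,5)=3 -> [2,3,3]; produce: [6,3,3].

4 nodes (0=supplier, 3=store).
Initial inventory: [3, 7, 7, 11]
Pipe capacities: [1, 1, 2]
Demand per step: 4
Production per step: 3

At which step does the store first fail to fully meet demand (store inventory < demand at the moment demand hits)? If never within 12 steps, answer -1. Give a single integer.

Step 1: demand=4,sold=4 ship[2->3]=2 ship[1->2]=1 ship[0->1]=1 prod=3 -> [5 7 6 9]
Step 2: demand=4,sold=4 ship[2->3]=2 ship[1->2]=1 ship[0->1]=1 prod=3 -> [7 7 5 7]
Step 3: demand=4,sold=4 ship[2->3]=2 ship[1->2]=1 ship[0->1]=1 prod=3 -> [9 7 4 5]
Step 4: demand=4,sold=4 ship[2->3]=2 ship[1->2]=1 ship[0->1]=1 prod=3 -> [11 7 3 3]
Step 5: demand=4,sold=3 ship[2->3]=2 ship[1->2]=1 ship[0->1]=1 prod=3 -> [13 7 2 2]
Step 6: demand=4,sold=2 ship[2->3]=2 ship[1->2]=1 ship[0->1]=1 prod=3 -> [15 7 1 2]
Step 7: demand=4,sold=2 ship[2->3]=1 ship[1->2]=1 ship[0->1]=1 prod=3 -> [17 7 1 1]
Step 8: demand=4,sold=1 ship[2->3]=1 ship[1->2]=1 ship[0->1]=1 prod=3 -> [19 7 1 1]
Step 9: demand=4,sold=1 ship[2->3]=1 ship[1->2]=1 ship[0->1]=1 prod=3 -> [21 7 1 1]
Step 10: demand=4,sold=1 ship[2->3]=1 ship[1->2]=1 ship[0->1]=1 prod=3 -> [23 7 1 1]
Step 11: demand=4,sold=1 ship[2->3]=1 ship[1->2]=1 ship[0->1]=1 prod=3 -> [25 7 1 1]
Step 12: demand=4,sold=1 ship[2->3]=1 ship[1->2]=1 ship[0->1]=1 prod=3 -> [27 7 1 1]
First stockout at step 5

5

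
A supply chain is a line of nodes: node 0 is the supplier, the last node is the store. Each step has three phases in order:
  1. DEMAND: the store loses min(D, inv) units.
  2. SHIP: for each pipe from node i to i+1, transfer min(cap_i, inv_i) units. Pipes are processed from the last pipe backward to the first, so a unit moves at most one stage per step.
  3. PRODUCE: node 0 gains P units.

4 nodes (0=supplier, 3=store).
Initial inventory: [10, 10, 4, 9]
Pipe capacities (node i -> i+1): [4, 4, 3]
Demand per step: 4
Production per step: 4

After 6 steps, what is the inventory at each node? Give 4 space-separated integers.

Step 1: demand=4,sold=4 ship[2->3]=3 ship[1->2]=4 ship[0->1]=4 prod=4 -> inv=[10 10 5 8]
Step 2: demand=4,sold=4 ship[2->3]=3 ship[1->2]=4 ship[0->1]=4 prod=4 -> inv=[10 10 6 7]
Step 3: demand=4,sold=4 ship[2->3]=3 ship[1->2]=4 ship[0->1]=4 prod=4 -> inv=[10 10 7 6]
Step 4: demand=4,sold=4 ship[2->3]=3 ship[1->2]=4 ship[0->1]=4 prod=4 -> inv=[10 10 8 5]
Step 5: demand=4,sold=4 ship[2->3]=3 ship[1->2]=4 ship[0->1]=4 prod=4 -> inv=[10 10 9 4]
Step 6: demand=4,sold=4 ship[2->3]=3 ship[1->2]=4 ship[0->1]=4 prod=4 -> inv=[10 10 10 3]

10 10 10 3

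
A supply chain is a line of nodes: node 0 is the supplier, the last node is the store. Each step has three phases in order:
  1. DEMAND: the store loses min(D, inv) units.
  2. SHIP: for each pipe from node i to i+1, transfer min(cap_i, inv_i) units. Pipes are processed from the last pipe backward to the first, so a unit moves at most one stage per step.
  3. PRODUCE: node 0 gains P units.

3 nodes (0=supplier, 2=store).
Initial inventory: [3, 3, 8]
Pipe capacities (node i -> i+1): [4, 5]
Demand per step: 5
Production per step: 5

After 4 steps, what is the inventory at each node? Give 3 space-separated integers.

Step 1: demand=5,sold=5 ship[1->2]=3 ship[0->1]=3 prod=5 -> inv=[5 3 6]
Step 2: demand=5,sold=5 ship[1->2]=3 ship[0->1]=4 prod=5 -> inv=[6 4 4]
Step 3: demand=5,sold=4 ship[1->2]=4 ship[0->1]=4 prod=5 -> inv=[7 4 4]
Step 4: demand=5,sold=4 ship[1->2]=4 ship[0->1]=4 prod=5 -> inv=[8 4 4]

8 4 4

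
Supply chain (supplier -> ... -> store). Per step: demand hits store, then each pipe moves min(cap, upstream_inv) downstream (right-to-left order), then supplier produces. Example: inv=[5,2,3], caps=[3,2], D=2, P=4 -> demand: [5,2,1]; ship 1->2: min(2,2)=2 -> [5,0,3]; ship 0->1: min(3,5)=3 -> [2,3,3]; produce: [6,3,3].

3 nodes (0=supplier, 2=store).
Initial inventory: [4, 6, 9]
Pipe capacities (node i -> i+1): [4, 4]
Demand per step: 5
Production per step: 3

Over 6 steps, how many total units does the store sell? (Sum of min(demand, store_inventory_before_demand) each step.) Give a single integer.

Step 1: sold=5 (running total=5) -> [3 6 8]
Step 2: sold=5 (running total=10) -> [3 5 7]
Step 3: sold=5 (running total=15) -> [3 4 6]
Step 4: sold=5 (running total=20) -> [3 3 5]
Step 5: sold=5 (running total=25) -> [3 3 3]
Step 6: sold=3 (running total=28) -> [3 3 3]

Answer: 28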